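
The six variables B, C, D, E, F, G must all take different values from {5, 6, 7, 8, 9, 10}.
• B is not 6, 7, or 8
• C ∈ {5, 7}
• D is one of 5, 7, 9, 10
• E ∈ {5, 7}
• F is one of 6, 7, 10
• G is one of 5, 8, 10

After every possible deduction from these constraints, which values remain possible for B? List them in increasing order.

The 6 variables together cover exactly {5, 6, 7, 8, 9, 10} — 6 values for 6 variables — and 6 appears only in F's list, so F = 6.
The 5 still-open variables draw from only 5 values {5, 7, 8, 9, 10}, so each is used; only G can be 8, hence G = 8.
The 2 variables C and E are confined to {5, 7}, which locks those values in; drop them from B, D.
No further eliminations apply; B can still be any of 9, 10.

9, 10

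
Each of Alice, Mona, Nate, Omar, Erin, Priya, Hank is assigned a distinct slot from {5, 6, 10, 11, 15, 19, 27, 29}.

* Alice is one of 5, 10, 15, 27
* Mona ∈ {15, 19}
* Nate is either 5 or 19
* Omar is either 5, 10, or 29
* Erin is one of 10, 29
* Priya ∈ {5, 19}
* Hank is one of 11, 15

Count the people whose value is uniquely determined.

Among the 7 variables, 11 fits only Hank (and all 7 values in {5, 10, 11, 15, 19, 27, 29} must be used), so Hank = 11.
The 6 still-open variables together cover exactly {5, 10, 15, 19, 27, 29} — 6 values for 6 variables — and 27 appears only in Alice's list, so Alice = 27.
Among the 5 still-open variables, 15 fits only Mona (and all 5 values in {5, 10, 15, 19, 29} must be used), so Mona = 15.
Nate and Priya share exactly the 2 values {5, 19}; by pigeonhole those values go to them, so strike 5, 19 from Omar.
Determined: Alice=27, Mona=15, Hank=11. The other people each still have more than one consistent value. That makes 3.

3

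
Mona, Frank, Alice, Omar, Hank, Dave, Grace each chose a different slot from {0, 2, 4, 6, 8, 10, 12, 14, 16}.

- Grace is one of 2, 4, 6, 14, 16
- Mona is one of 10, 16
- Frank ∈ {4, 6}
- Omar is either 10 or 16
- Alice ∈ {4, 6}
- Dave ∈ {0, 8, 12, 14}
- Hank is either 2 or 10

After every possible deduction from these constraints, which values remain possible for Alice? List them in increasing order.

The 2 variables Mona and Omar are confined to {10, 16}, which locks those values in; drop them from Hank, Grace.
Hank's domain is down to {2}, so Hank = 2. So Grace can't be 2.
Frank and Alice share exactly the 2 values {4, 6}; by pigeonhole those values go to them, so strike 4, 6 from Grace.
Grace has just one choice, so Grace = 14. Remove 14 from Dave.
No further eliminations apply; Alice can still be any of 4, 6.

4, 6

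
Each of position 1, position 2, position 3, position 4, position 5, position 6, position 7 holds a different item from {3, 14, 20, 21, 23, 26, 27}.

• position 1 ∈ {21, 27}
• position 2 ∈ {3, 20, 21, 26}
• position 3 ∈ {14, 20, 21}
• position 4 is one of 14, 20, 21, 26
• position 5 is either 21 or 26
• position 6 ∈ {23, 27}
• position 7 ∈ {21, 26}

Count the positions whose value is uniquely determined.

The 7 variables draw from only 7 values {3, 14, 20, 21, 23, 26, 27}, so each is used; only position 2 can be 3, hence position 2 = 3.
The 6 still-open variables draw from only 6 values {14, 20, 21, 23, 26, 27}, so each is used; only position 6 can be 23, hence position 6 = 23.
Among the 5 still-open variables, 27 fits only position 1 (and all 5 values in {14, 20, 21, 26, 27} must be used), so position 1 = 27.
position 5 and position 7 between them cover only {21, 26} — a naked pair. Remove those values from position 3, position 4.
Determined: position 1=27, position 2=3, position 6=23. The other positions each still have more than one consistent value. That makes 3.

3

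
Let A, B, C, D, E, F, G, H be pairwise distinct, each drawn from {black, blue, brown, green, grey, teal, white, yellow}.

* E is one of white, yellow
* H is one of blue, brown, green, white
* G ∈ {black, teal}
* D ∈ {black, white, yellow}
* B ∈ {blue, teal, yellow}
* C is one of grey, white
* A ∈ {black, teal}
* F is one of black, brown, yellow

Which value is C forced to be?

grey

The 8 variables draw from only 8 values {black, blue, brown, green, grey, teal, white, yellow}, so each is used; only H can be green, hence H = green.
The 7 still-open variables together cover exactly {black, blue, brown, grey, teal, white, yellow} — 7 values for 7 variables — and blue appears only in B's list, so B = blue.
The 6 still-open variables together cover exactly {black, brown, grey, teal, white, yellow} — 6 values for 6 variables — and brown appears only in F's list, so F = brown.
Among the 5 still-open variables, grey fits only C (and all 5 values in {black, grey, teal, white, yellow} must be used), so C = grey.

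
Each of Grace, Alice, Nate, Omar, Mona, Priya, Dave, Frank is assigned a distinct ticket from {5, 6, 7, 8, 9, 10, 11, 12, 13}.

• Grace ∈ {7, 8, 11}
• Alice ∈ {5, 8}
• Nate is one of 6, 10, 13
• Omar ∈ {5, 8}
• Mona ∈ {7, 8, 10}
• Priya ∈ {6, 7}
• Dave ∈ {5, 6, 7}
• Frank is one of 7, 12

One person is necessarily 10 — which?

The 8 variables draw from only 8 values {5, 6, 7, 8, 10, 11, 12, 13}, so each is used; only Grace can be 11, hence Grace = 11.
Among the 7 still-open variables, 12 fits only Frank (and all 7 values in {5, 6, 7, 8, 10, 12, 13} must be used), so Frank = 12.
Among the 6 still-open variables, 13 fits only Nate (and all 6 values in {5, 6, 7, 8, 10, 13} must be used), so Nate = 13.
The 5 still-open variables together cover exactly {5, 6, 7, 8, 10} — 5 values for 5 variables — and 10 appears only in Mona's list, so Mona = 10.

Mona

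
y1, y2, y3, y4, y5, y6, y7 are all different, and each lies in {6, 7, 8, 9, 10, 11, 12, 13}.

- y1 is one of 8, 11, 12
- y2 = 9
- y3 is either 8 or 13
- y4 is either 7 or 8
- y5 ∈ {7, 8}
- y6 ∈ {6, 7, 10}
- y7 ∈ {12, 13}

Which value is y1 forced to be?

11

y2 has just one choice, so y2 = 9.
y4 and y5 between them cover only {7, 8} — a naked pair. Remove those values from y1, y3, y6.
y3 has just one choice, so y3 = 13. So y7 can't be 13.
y7 has just one choice, so y7 = 12. Strike 12 from y1.
So y1 = 11.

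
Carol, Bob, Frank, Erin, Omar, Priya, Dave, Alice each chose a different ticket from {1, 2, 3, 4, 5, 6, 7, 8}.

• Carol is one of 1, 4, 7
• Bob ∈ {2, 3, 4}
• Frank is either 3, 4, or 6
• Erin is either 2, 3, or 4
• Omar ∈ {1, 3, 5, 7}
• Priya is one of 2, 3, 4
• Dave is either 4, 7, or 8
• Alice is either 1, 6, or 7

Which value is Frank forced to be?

Among the 8 variables, 5 fits only Omar (and all 8 values in {1, 2, 3, 4, 5, 6, 7, 8} must be used), so Omar = 5.
The 7 still-open variables draw from only 7 values {1, 2, 3, 4, 6, 7, 8}, so each is used; only Dave can be 8, hence Dave = 8.
Bob, Erin, Priya share exactly the 3 values {2, 3, 4}; by pigeonhole those values go to them, so strike 2, 3, 4 from Carol, Frank.
So Frank = 6.

6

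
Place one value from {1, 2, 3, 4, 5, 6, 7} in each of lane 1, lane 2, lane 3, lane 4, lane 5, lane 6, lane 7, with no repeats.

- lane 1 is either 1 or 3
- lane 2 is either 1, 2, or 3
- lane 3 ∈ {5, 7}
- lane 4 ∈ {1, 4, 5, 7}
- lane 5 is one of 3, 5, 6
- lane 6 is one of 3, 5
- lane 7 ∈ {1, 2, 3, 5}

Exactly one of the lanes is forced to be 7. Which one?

lane 3

The 7 variables together cover exactly {1, 2, 3, 4, 5, 6, 7} — 7 values for 7 variables — and 4 appears only in lane 4's list, so lane 4 = 4.
The 6 still-open variables together cover exactly {1, 2, 3, 5, 6, 7} — 6 values for 6 variables — and 6 appears only in lane 5's list, so lane 5 = 6.
Among the 5 still-open variables, 7 fits only lane 3 (and all 5 values in {1, 2, 3, 5, 7} must be used), so lane 3 = 7.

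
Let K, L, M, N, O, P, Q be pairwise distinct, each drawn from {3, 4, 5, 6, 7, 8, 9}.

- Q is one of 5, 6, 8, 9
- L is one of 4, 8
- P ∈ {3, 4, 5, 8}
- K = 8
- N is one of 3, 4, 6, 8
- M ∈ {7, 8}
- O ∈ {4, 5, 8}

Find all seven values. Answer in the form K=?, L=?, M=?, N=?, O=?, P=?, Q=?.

K=8, L=4, M=7, N=6, O=5, P=3, Q=9

K must be 8 (only option left). Eliminate 8 elsewhere: L, M, N, O, P, Q.
L has just one choice, so L = 4. Remove 4 from N, O, P.
That leaves M = 7.
O's domain is down to {5}, so O = 5. Strike 5 from P, Q.
P must be 3 (only option left). So N can't be 3.
That leaves N = 6. Remove 6 from Q.
Q must be 9 (only option left).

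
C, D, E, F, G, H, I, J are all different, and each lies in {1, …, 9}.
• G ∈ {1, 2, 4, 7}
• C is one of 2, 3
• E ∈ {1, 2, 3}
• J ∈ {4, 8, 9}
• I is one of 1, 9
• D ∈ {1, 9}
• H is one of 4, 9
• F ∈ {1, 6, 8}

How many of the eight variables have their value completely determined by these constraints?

Among the 8 variables, 6 fits only F (and all 8 values in {1, 2, 3, 4, 6, 7, 8, 9} must be used), so F = 6.
The 7 still-open variables draw from only 7 values {1, 2, 3, 4, 7, 8, 9}, so each is used; only G can be 7, hence G = 7.
The 6 still-open variables together cover exactly {1, 2, 3, 4, 8, 9} — 6 values for 6 variables — and 8 appears only in J's list, so J = 8.
The 5 still-open variables together cover exactly {1, 2, 3, 4, 9} — 5 values for 5 variables — and 4 appears only in H's list, so H = 4.
The 2 variables D and I are confined to {1, 9}, which locks those values in; drop them from E.
Determined: F=6, G=7, H=4, J=8. The other variables each still have more than one consistent value. That makes 4.

4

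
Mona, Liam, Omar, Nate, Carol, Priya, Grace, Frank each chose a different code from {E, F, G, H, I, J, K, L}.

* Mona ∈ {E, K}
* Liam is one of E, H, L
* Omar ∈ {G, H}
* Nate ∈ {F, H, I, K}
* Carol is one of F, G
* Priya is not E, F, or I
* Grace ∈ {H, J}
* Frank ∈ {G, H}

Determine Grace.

Among the 8 variables, I fits only Nate (and all 8 values in {E, F, G, H, I, J, K, L} must be used), so Nate = I.
The 7 still-open variables together cover exactly {E, F, G, H, J, K, L} — 7 values for 7 variables — and F appears only in Carol's list, so Carol = F.
Omar and Frank between them cover only {G, H} — a naked pair. Remove those values from Liam, Priya, Grace.
So Grace = J.

J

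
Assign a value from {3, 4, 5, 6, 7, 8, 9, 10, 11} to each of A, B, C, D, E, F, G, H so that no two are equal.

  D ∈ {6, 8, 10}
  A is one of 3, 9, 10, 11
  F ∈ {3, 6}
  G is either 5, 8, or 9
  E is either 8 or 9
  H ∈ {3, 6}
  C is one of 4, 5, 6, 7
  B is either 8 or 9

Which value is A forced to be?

B and E share exactly the 2 values {8, 9}; by pigeonhole those values go to them, so strike 8, 9 from A, D, G.
G must be 5 (only option left). Eliminate 5 elsewhere: C.
The 2 variables F and H are confined to {3, 6}, which locks those values in; drop them from A, C, D.
D's domain is down to {10}, so D = 10. So A can't be 10.
So A = 11.

11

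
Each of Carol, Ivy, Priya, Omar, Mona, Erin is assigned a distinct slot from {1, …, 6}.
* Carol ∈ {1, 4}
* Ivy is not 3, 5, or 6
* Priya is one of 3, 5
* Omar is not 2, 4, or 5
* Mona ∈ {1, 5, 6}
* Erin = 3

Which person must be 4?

Erin must be 3 (only option left). Eliminate 3 elsewhere: Priya, Omar.
Priya has just one choice, so Priya = 5. So Mona can't be 5.
The 4 still-open variables draw from only 4 values {1, 2, 4, 6}, so each is used; only Ivy can be 2, hence Ivy = 2.
Among the 3 still-open variables, 4 fits only Carol (and all 3 values in {1, 4, 6} must be used), so Carol = 4.

Carol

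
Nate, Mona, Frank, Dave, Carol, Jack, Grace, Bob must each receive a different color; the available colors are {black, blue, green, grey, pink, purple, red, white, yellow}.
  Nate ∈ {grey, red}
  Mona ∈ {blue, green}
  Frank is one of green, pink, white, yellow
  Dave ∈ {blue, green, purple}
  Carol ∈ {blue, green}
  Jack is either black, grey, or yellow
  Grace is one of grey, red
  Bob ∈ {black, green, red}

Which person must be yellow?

Nate and Grace between them cover only {grey, red} — a naked pair. Remove those values from Jack, Bob.
Mona and Carol between them cover only {blue, green} — a naked pair. Remove those values from Frank, Dave, Bob.
Dave's domain is down to {purple}, so Dave = purple.
Bob must be black (only option left). Remove black from Jack.
So yellow goes to Jack.

Jack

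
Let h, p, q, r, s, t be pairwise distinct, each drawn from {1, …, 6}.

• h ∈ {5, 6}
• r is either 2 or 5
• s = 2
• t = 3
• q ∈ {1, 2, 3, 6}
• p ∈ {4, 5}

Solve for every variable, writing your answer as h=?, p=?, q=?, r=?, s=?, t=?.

s must be 2 (only option left). So q, r can't be 2.
t's domain is down to {3}, so t = 3. Strike 3 from q.
That leaves r = 5. Eliminate 5 elsewhere: h, p.
h's domain is down to {6}, so h = 6. Strike 6 from q.
p must be 4 (only option left).
q's domain is down to {1}, so q = 1.

h=6, p=4, q=1, r=5, s=2, t=3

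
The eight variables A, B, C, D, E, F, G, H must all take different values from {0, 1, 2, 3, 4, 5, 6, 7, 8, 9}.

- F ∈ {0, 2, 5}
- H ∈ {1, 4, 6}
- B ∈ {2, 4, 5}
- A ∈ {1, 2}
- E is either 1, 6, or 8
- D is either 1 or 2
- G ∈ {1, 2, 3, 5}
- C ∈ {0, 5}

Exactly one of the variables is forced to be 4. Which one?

The 8 variables together cover exactly {0, 1, 2, 3, 4, 5, 6, 8} — 8 values for 8 variables — and 3 appears only in G's list, so G = 3.
The 7 still-open variables together cover exactly {0, 1, 2, 4, 5, 6, 8} — 7 values for 7 variables — and 8 appears only in E's list, so E = 8.
The 6 still-open variables draw from only 6 values {0, 1, 2, 4, 5, 6}, so each is used; only H can be 6, hence H = 6.
Among the 5 still-open variables, 4 fits only B (and all 5 values in {0, 1, 2, 4, 5} must be used), so B = 4.

B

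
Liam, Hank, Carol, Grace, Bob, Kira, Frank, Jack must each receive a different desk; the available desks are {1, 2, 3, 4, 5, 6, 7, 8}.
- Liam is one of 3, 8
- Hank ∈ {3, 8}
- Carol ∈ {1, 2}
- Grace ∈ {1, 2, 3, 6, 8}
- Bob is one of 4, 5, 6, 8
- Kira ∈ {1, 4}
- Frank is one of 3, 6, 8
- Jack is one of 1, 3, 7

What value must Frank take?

Among the 8 variables, 5 fits only Bob (and all 8 values in {1, 2, 3, 4, 5, 6, 7, 8} must be used), so Bob = 5.
Among the 7 still-open variables, 4 fits only Kira (and all 7 values in {1, 2, 3, 4, 6, 7, 8} must be used), so Kira = 4.
The 6 still-open variables draw from only 6 values {1, 2, 3, 6, 7, 8}, so each is used; only Jack can be 7, hence Jack = 7.
Liam and Hank between them cover only {3, 8} — a naked pair. Remove those values from Grace, Frank.
So Frank = 6.

6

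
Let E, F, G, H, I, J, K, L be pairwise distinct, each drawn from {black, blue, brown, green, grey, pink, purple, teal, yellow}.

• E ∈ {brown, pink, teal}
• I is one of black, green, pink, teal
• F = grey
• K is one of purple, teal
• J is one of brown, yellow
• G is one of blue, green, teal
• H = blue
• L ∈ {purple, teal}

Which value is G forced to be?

green

F's domain is down to {grey}, so F = grey.
H must be blue (only option left). Strike blue from G.
The 2 variables K and L are confined to {purple, teal}, which locks those values in; drop them from E, G, I.
So G = green.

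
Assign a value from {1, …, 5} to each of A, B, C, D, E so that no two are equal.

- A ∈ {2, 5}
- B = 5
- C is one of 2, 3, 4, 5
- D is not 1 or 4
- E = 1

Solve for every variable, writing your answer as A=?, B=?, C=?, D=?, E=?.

A=2, B=5, C=4, D=3, E=1

B's domain is down to {5}, so B = 5. Remove 5 from A, C, D.
E's domain is down to {1}, so E = 1.
A's domain is down to {2}, so A = 2. Eliminate 2 elsewhere: C, D.
D must be 3 (only option left). So C can't be 3.
C has just one choice, so C = 4.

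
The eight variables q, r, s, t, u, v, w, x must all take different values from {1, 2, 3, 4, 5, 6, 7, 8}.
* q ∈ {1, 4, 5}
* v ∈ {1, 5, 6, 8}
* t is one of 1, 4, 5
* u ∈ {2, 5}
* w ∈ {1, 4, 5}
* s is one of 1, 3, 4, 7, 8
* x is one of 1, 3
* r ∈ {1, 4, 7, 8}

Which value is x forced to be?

3

The 8 variables together cover exactly {1, 2, 3, 4, 5, 6, 7, 8} — 8 values for 8 variables — and 2 appears only in u's list, so u = 2.
Among the 7 still-open variables, 6 fits only v (and all 7 values in {1, 3, 4, 5, 6, 7, 8} must be used), so v = 6.
q, t, w between them cover only {1, 4, 5} — a naked triple. Remove those values from r, s, x.
So x = 3.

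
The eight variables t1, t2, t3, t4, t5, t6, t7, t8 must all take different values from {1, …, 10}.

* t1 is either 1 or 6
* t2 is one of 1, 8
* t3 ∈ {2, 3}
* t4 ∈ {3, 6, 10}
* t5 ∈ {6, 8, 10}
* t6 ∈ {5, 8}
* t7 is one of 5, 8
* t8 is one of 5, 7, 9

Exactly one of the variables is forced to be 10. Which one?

t6 and t7 between them cover only {5, 8} — a naked pair. Remove those values from t2, t5, t8.
t2 has just one choice, so t2 = 1. Strike 1 from t1.
That leaves t1 = 6. Strike 6 from t4, t5.
So 10 goes to t5.

t5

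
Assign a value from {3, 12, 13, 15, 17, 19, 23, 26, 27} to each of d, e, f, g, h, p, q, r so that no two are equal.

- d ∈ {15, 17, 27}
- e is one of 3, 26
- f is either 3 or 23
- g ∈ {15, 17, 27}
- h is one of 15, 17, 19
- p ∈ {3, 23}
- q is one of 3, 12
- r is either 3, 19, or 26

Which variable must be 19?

r

The 8 variables draw from only 8 values {3, 12, 15, 17, 19, 23, 26, 27}, so each is used; only q can be 12, hence q = 12.
f and p between them cover only {3, 23} — a naked pair. Remove those values from e, r.
e's domain is down to {26}, so e = 26. Remove 26 from r.
So 19 goes to r.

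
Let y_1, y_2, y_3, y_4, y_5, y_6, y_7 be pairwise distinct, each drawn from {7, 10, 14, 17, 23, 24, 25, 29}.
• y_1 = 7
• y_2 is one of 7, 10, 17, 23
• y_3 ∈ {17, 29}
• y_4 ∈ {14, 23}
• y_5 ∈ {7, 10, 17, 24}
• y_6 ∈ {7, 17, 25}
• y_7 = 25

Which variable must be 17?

y_6

y_1 has just one choice, so y_1 = 7. Eliminate 7 elsewhere: y_2, y_5, y_6.
That leaves y_7 = 25. So y_6 can't be 25.
So 17 goes to y_6.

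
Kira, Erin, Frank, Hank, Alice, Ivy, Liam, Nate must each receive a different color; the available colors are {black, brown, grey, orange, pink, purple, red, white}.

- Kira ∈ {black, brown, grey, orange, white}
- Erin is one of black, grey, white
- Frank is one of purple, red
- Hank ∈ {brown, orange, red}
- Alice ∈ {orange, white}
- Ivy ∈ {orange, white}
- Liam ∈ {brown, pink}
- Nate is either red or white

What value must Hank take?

brown

The 8 variables together cover exactly {black, brown, grey, orange, pink, purple, red, white} — 8 values for 8 variables — and pink appears only in Liam's list, so Liam = pink.
Among the 7 still-open variables, purple fits only Frank (and all 7 values in {black, brown, grey, orange, purple, red, white} must be used), so Frank = purple.
The 2 variables Alice and Ivy are confined to {orange, white}, which locks those values in; drop them from Kira, Erin, Hank, Nate.
Nate must be red (only option left). Remove red from Hank.
So Hank = brown.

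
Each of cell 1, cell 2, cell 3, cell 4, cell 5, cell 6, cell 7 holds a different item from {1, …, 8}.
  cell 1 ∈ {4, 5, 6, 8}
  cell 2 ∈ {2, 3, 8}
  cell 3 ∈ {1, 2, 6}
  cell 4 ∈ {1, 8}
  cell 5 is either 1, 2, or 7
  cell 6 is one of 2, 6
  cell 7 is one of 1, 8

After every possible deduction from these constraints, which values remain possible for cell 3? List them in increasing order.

2, 6

cell 4 and cell 7 share exactly the 2 values {1, 8}; by pigeonhole those values go to them, so strike 1, 8 from cell 1, cell 2, cell 3, cell 5.
cell 3 and cell 6 share exactly the 2 values {2, 6}; by pigeonhole those values go to them, so strike 2, 6 from cell 1, cell 2, cell 5.
cell 2 must be 3 (only option left).
cell 5's domain is down to {7}, so cell 5 = 7.
No further eliminations apply; cell 3 can still be any of 2, 6.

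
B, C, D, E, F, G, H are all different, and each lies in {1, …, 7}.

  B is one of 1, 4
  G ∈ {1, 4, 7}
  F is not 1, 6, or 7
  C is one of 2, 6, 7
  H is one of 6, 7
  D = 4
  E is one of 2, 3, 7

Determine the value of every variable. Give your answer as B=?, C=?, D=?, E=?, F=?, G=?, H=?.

B=1, C=2, D=4, E=3, F=5, G=7, H=6

D has just one choice, so D = 4. Eliminate 4 elsewhere: B, F, G.
B must be 1 (only option left). Eliminate 1 elsewhere: G.
G has just one choice, so G = 7. So C, E, H can't be 7.
H's domain is down to {6}, so H = 6. Eliminate 6 elsewhere: C.
C's domain is down to {2}, so C = 2. So E, F can't be 2.
E has just one choice, so E = 3. So F can't be 3.
F has just one choice, so F = 5.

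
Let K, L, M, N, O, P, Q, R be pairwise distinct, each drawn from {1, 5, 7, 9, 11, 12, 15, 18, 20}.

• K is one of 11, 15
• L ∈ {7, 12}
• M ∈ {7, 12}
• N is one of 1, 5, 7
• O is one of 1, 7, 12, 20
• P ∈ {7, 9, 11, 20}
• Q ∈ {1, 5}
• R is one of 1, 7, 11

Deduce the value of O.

Among the 8 variables, 9 fits only P (and all 8 values in {1, 5, 7, 9, 11, 12, 15, 20} must be used), so P = 9.
The 7 still-open variables together cover exactly {1, 5, 7, 11, 12, 15, 20} — 7 values for 7 variables — and 15 appears only in K's list, so K = 15.
The 6 still-open variables draw from only 6 values {1, 5, 7, 11, 12, 20}, so each is used; only R can be 11, hence R = 11.
The 5 still-open variables draw from only 5 values {1, 5, 7, 12, 20}, so each is used; only O can be 20, hence O = 20.

20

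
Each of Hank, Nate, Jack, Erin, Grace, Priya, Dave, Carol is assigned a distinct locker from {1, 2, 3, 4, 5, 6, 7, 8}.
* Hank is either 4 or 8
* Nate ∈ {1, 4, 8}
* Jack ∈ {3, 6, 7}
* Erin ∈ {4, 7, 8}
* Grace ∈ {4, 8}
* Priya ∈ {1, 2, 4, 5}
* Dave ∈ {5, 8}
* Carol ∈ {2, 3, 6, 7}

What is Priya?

Hank and Grace between them cover only {4, 8} — a naked pair. Remove those values from Nate, Erin, Priya, Dave.
Nate's domain is down to {1}, so Nate = 1. Remove 1 from Priya.
Erin must be 7 (only option left). Remove 7 from Jack, Carol.
Dave must be 5 (only option left). Remove 5 from Priya.
So Priya = 2.

2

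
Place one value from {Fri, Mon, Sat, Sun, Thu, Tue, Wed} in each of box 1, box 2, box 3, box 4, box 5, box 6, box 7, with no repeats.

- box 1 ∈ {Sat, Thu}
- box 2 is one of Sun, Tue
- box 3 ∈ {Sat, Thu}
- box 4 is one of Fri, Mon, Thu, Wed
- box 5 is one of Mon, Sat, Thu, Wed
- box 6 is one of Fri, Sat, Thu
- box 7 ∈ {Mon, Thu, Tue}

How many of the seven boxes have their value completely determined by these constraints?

3

The 7 variables draw from only 7 values {Fri, Mon, Sat, Sun, Thu, Tue, Wed}, so each is used; only box 2 can be Sun, hence box 2 = Sun.
Among the 6 still-open variables, Tue fits only box 7 (and all 6 values in {Fri, Mon, Sat, Thu, Tue, Wed} must be used), so box 7 = Tue.
The 2 variables box 1 and box 3 are confined to {Sat, Thu}, which locks those values in; drop them from box 4, box 5, box 6.
box 6's domain is down to {Fri}, so box 6 = Fri. Strike Fri from box 4.
Determined: box 2=Sun, box 6=Fri, box 7=Tue. The other boxes each still have more than one consistent value. That makes 3.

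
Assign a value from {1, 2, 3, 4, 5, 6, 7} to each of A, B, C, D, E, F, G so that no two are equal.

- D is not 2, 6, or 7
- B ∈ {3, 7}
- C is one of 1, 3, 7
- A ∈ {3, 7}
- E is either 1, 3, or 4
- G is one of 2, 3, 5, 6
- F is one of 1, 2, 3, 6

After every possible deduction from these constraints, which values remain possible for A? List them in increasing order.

A and B share exactly the 2 values {3, 7}; by pigeonhole those values go to them, so strike 3, 7 from C, D, E, F, G.
That leaves C = 1. Strike 1 from D, E, F.
E must be 4 (only option left). So D can't be 4.
D's domain is down to {5}, so D = 5. So G can't be 5.
No further eliminations apply; A can still be any of 3, 7.

3, 7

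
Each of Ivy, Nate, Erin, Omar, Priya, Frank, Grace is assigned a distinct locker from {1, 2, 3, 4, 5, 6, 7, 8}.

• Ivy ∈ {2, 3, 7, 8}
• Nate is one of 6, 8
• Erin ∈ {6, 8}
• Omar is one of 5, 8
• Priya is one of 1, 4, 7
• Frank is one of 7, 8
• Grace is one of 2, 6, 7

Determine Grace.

Nate and Erin share exactly the 2 values {6, 8}; by pigeonhole those values go to them, so strike 6, 8 from Ivy, Omar, Frank, Grace.
That leaves Omar = 5.
Frank must be 7 (only option left). Strike 7 from Ivy, Priya, Grace.
So Grace = 2.

2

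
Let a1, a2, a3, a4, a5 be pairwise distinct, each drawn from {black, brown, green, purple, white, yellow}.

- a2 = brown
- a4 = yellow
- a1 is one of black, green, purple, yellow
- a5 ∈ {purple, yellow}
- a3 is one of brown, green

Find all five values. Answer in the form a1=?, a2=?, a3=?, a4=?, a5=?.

a1=black, a2=brown, a3=green, a4=yellow, a5=purple

a2 has just one choice, so a2 = brown. Strike brown from a3.
That leaves a3 = green. Eliminate green elsewhere: a1.
That leaves a4 = yellow. Eliminate yellow elsewhere: a1, a5.
a5 must be purple (only option left). Remove purple from a1.
a1 must be black (only option left).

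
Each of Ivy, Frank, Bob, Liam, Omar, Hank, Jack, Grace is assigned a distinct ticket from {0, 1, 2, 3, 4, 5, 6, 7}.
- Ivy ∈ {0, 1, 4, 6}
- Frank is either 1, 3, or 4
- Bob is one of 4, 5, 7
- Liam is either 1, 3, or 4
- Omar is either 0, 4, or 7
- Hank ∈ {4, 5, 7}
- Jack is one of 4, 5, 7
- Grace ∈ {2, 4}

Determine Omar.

0

The 8 variables draw from only 8 values {0, 1, 2, 3, 4, 5, 6, 7}, so each is used; only Grace can be 2, hence Grace = 2.
The 7 still-open variables draw from only 7 values {0, 1, 3, 4, 5, 6, 7}, so each is used; only Ivy can be 6, hence Ivy = 6.
The 6 still-open variables draw from only 6 values {0, 1, 3, 4, 5, 7}, so each is used; only Omar can be 0, hence Omar = 0.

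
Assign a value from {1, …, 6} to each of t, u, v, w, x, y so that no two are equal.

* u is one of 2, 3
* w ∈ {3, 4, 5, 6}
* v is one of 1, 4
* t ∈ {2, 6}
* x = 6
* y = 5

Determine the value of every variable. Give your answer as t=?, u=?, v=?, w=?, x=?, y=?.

t=2, u=3, v=1, w=4, x=6, y=5

x must be 6 (only option left). Strike 6 from t, w.
y's domain is down to {5}, so y = 5. Strike 5 from w.
t has just one choice, so t = 2. Strike 2 from u.
u's domain is down to {3}, so u = 3. Strike 3 from w.
w has just one choice, so w = 4. So v can't be 4.
v's domain is down to {1}, so v = 1.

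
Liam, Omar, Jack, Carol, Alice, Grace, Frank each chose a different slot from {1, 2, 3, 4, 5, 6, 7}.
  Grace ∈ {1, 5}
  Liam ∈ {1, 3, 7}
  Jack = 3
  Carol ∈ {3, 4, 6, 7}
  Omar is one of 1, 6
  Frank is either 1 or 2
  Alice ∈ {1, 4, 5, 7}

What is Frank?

2

Jack has just one choice, so Jack = 3. Strike 3 from Liam, Carol.
The 6 still-open variables draw from only 6 values {1, 2, 4, 5, 6, 7}, so each is used; only Frank can be 2, hence Frank = 2.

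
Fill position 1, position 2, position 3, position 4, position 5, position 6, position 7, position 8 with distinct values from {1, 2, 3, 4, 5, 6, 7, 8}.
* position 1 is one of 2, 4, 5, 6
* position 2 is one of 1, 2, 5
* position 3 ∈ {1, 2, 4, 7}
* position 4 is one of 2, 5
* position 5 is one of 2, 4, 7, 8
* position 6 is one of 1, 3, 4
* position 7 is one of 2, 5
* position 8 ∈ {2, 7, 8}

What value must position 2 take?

1

The 8 variables draw from only 8 values {1, 2, 3, 4, 5, 6, 7, 8}, so each is used; only position 6 can be 3, hence position 6 = 3.
Among the 7 still-open variables, 6 fits only position 1 (and all 7 values in {1, 2, 4, 5, 6, 7, 8} must be used), so position 1 = 6.
position 4 and position 7 between them cover only {2, 5} — a naked pair. Remove those values from position 2, position 3, position 5, position 8.
So position 2 = 1.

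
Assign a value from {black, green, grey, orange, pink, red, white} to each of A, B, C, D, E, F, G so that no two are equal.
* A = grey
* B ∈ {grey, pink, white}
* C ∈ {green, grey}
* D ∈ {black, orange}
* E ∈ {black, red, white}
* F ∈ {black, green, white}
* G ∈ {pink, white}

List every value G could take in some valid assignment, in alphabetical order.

A must be grey (only option left). So B, C can't be grey.
C has just one choice, so C = green. So F can't be green.
The 5 still-open variables draw from only 5 values {black, orange, pink, red, white}, so each is used; only D can be orange, hence D = orange.
The 4 still-open variables draw from only 4 values {black, pink, red, white}, so each is used; only E can be red, hence E = red.
The 3 still-open variables together cover exactly {black, pink, white} — 3 values for 3 variables — and black appears only in F's list, so F = black.
No further eliminations apply; G can still be any of pink, white.

pink, white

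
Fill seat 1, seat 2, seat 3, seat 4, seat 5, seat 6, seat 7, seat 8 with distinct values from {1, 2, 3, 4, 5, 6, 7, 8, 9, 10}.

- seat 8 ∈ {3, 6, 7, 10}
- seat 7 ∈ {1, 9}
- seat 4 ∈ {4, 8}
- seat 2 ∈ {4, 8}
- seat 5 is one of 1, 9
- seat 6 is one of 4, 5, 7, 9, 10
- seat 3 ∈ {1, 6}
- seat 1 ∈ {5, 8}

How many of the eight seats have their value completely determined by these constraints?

seat 2 and seat 4 between them cover only {4, 8} — a naked pair. Remove those values from seat 1, seat 6.
seat 1 has just one choice, so seat 1 = 5. Strike 5 from seat 6.
seat 5 and seat 7 share exactly the 2 values {1, 9}; by pigeonhole those values go to them, so strike 1, 9 from seat 3, seat 6.
seat 3's domain is down to {6}, so seat 3 = 6. So seat 8 can't be 6.
Determined: seat 1=5, seat 3=6. The other seats each still have more than one consistent value. That makes 2.

2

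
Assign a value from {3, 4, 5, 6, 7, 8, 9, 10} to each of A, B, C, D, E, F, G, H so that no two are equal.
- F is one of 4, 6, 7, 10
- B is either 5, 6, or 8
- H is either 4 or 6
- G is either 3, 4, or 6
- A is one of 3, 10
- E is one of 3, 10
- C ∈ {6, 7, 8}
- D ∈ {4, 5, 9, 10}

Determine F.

Among the 8 variables, 9 fits only D (and all 8 values in {3, 4, 5, 6, 7, 8, 9, 10} must be used), so D = 9.
The 7 still-open variables draw from only 7 values {3, 4, 5, 6, 7, 8, 10}, so each is used; only B can be 5, hence B = 5.
The 6 still-open variables together cover exactly {3, 4, 6, 7, 8, 10} — 6 values for 6 variables — and 8 appears only in C's list, so C = 8.
Among the 5 still-open variables, 7 fits only F (and all 5 values in {3, 4, 6, 7, 10} must be used), so F = 7.

7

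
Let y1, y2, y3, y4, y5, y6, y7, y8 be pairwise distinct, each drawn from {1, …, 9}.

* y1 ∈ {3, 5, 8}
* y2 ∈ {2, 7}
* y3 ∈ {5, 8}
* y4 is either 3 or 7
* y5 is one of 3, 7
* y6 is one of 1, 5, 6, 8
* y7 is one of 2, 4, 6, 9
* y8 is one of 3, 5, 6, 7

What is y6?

1

y4 and y5 share exactly the 2 values {3, 7}; by pigeonhole those values go to them, so strike 3, 7 from y1, y2, y8.
y2's domain is down to {2}, so y2 = 2. Eliminate 2 elsewhere: y7.
The 2 variables y1 and y3 are confined to {5, 8}, which locks those values in; drop them from y6, y8.
y8 has just one choice, so y8 = 6. Strike 6 from y6, y7.
So y6 = 1.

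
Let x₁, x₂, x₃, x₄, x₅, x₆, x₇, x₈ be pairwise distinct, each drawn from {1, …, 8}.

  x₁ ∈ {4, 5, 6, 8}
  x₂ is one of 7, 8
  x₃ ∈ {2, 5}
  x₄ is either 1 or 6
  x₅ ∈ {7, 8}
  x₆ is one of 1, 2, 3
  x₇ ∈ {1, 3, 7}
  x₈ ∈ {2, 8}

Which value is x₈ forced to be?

The 8 variables together cover exactly {1, 2, 3, 4, 5, 6, 7, 8} — 8 values for 8 variables — and 4 appears only in x₁'s list, so x₁ = 4.
Among the 7 still-open variables, 5 fits only x₃ (and all 7 values in {1, 2, 3, 5, 6, 7, 8} must be used), so x₃ = 5.
The 6 still-open variables draw from only 6 values {1, 2, 3, 6, 7, 8}, so each is used; only x₄ can be 6, hence x₄ = 6.
x₂ and x₅ between them cover only {7, 8} — a naked pair. Remove those values from x₇, x₈.
So x₈ = 2.

2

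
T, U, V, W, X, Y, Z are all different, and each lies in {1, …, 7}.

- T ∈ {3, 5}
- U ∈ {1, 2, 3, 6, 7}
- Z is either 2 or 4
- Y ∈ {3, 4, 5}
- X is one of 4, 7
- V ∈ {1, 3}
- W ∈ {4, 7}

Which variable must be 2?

The 7 variables draw from only 7 values {1, 2, 3, 4, 5, 6, 7}, so each is used; only U can be 6, hence U = 6.
The 6 still-open variables draw from only 6 values {1, 2, 3, 4, 5, 7}, so each is used; only V can be 1, hence V = 1.
The 5 still-open variables together cover exactly {2, 3, 4, 5, 7} — 5 values for 5 variables — and 2 appears only in Z's list, so Z = 2.

Z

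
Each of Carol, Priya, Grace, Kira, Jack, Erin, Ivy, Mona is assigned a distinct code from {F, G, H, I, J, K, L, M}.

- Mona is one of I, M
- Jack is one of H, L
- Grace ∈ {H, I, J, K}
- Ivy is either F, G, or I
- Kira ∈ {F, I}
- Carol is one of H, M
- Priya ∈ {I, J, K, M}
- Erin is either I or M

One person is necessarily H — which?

Carol

Among the 8 variables, G fits only Ivy (and all 8 values in {F, G, H, I, J, K, L, M} must be used), so Ivy = G.
The 7 still-open variables together cover exactly {F, H, I, J, K, L, M} — 7 values for 7 variables — and F appears only in Kira's list, so Kira = F.
The 6 still-open variables together cover exactly {H, I, J, K, L, M} — 6 values for 6 variables — and L appears only in Jack's list, so Jack = L.
Erin and Mona share exactly the 2 values {I, M}; by pigeonhole those values go to them, so strike I, M from Carol, Priya, Grace.
So H goes to Carol.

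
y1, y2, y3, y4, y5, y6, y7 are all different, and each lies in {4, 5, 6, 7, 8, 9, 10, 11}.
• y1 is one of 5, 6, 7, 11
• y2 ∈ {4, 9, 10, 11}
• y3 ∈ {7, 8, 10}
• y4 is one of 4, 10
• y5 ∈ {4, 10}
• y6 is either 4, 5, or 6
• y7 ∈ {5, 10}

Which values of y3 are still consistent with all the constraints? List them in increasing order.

y4 and y5 share exactly the 2 values {4, 10}; by pigeonhole those values go to them, so strike 4, 10 from y2, y3, y6, y7.
That leaves y7 = 5. Remove 5 from y1, y6.
y6 must be 6 (only option left). Strike 6 from y1.
No further eliminations apply; y3 can still be any of 7, 8.

7, 8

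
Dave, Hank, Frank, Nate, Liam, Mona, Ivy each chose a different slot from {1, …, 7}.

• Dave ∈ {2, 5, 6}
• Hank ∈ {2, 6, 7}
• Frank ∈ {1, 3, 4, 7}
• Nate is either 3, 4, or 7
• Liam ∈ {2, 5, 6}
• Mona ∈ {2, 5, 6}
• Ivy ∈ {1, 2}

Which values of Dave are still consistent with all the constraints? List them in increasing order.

2, 5, 6

Dave, Liam, Mona between them cover only {2, 5, 6} — a naked triple. Remove those values from Hank, Ivy.
Hank must be 7 (only option left). Strike 7 from Frank, Nate.
Ivy's domain is down to {1}, so Ivy = 1. Eliminate 1 elsewhere: Frank.
No further eliminations apply; Dave can still be any of 2, 5, 6.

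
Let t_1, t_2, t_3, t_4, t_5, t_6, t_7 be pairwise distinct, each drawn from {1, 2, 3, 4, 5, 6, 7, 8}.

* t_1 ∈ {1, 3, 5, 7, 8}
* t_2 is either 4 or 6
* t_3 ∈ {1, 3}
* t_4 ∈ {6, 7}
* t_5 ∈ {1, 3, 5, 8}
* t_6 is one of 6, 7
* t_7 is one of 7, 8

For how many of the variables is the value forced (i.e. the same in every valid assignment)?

The 7 variables draw from only 7 values {1, 3, 4, 5, 6, 7, 8}, so each is used; only t_2 can be 4, hence t_2 = 4.
The 2 variables t_4 and t_6 are confined to {6, 7}, which locks those values in; drop them from t_1, t_7.
t_7 must be 8 (only option left). Remove 8 from t_1, t_5.
Determined: t_2=4, t_7=8. The other variables each still have more than one consistent value. That makes 2.

2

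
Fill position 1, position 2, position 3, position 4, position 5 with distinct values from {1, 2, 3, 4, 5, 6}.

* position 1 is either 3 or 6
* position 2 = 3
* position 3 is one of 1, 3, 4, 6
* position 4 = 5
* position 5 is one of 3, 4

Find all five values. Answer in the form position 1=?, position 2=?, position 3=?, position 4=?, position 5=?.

position 1=6, position 2=3, position 3=1, position 4=5, position 5=4

position 2 must be 3 (only option left). Strike 3 from position 1, position 3, position 5.
position 4 has just one choice, so position 4 = 5.
position 5 must be 4 (only option left). Eliminate 4 elsewhere: position 3.
position 1 has just one choice, so position 1 = 6. Remove 6 from position 3.
position 3 has just one choice, so position 3 = 1.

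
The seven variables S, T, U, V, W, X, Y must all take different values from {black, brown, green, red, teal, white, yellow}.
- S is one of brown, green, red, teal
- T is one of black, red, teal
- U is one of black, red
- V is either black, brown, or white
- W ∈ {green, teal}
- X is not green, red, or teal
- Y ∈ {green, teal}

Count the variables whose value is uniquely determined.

Among the 7 variables, yellow fits only X (and all 7 values in {black, brown, green, red, teal, white, yellow} must be used), so X = yellow.
The 6 still-open variables together cover exactly {black, brown, green, red, teal, white} — 6 values for 6 variables — and white appears only in V's list, so V = white.
The 5 still-open variables together cover exactly {black, brown, green, red, teal} — 5 values for 5 variables — and brown appears only in S's list, so S = brown.
The 2 variables W and Y are confined to {green, teal}, which locks those values in; drop them from T.
Determined: S=brown, V=white, X=yellow. The other variables each still have more than one consistent value. That makes 3.

3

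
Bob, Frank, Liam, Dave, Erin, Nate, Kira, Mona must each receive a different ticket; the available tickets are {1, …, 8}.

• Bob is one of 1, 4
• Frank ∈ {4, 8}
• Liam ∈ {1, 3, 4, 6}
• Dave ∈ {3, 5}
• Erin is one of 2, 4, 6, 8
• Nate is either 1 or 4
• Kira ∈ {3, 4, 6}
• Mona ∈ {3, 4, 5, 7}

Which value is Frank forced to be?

8

The 8 variables together cover exactly {1, 2, 3, 4, 5, 6, 7, 8} — 8 values for 8 variables — and 2 appears only in Erin's list, so Erin = 2.
Among the 7 still-open variables, 7 fits only Mona (and all 7 values in {1, 3, 4, 5, 6, 7, 8} must be used), so Mona = 7.
Among the 6 still-open variables, 5 fits only Dave (and all 6 values in {1, 3, 4, 5, 6, 8} must be used), so Dave = 5.
The 5 still-open variables draw from only 5 values {1, 3, 4, 6, 8}, so each is used; only Frank can be 8, hence Frank = 8.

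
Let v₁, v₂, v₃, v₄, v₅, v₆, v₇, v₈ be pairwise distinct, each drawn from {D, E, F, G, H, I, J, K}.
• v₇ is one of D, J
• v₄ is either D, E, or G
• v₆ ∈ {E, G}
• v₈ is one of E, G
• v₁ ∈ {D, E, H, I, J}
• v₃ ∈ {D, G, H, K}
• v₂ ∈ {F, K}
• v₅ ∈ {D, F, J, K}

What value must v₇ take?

The 8 variables draw from only 8 values {D, E, F, G, H, I, J, K}, so each is used; only v₁ can be I, hence v₁ = I.
Among the 7 still-open variables, H fits only v₃ (and all 7 values in {D, E, F, G, H, J, K} must be used), so v₃ = H.
The 2 variables v₆ and v₈ are confined to {E, G}, which locks those values in; drop them from v₄.
v₄'s domain is down to {D}, so v₄ = D. Eliminate D elsewhere: v₅, v₇.
So v₇ = J.

J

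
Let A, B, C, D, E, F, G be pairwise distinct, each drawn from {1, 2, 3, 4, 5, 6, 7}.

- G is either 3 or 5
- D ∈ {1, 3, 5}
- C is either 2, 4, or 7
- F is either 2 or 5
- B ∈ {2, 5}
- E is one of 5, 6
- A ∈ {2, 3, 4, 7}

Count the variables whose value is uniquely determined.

The 7 variables draw from only 7 values {1, 2, 3, 4, 5, 6, 7}, so each is used; only D can be 1, hence D = 1.
The 6 still-open variables draw from only 6 values {2, 3, 4, 5, 6, 7}, so each is used; only E can be 6, hence E = 6.
B and F between them cover only {2, 5} — a naked pair. Remove those values from A, C, G.
G must be 3 (only option left). Strike 3 from A.
Determined: D=1, E=6, G=3. The other variables each still have more than one consistent value. That makes 3.

3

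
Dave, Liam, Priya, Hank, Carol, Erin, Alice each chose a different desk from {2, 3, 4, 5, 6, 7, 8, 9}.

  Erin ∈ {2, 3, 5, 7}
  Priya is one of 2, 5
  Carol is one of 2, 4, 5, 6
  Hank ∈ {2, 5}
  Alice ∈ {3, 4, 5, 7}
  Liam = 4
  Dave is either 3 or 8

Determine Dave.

8

Liam has just one choice, so Liam = 4. Remove 4 from Carol, Alice.
The 6 still-open variables draw from only 6 values {2, 3, 5, 6, 7, 8}, so each is used; only Carol can be 6, hence Carol = 6.
The 5 still-open variables draw from only 5 values {2, 3, 5, 7, 8}, so each is used; only Dave can be 8, hence Dave = 8.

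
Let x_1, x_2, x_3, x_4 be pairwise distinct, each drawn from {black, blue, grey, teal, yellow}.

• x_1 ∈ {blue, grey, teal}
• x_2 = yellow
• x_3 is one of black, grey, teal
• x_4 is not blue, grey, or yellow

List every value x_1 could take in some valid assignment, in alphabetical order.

blue, grey, teal

x_2's domain is down to {yellow}, so x_2 = yellow.
No further eliminations apply; x_1 can still be any of blue, grey, teal.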